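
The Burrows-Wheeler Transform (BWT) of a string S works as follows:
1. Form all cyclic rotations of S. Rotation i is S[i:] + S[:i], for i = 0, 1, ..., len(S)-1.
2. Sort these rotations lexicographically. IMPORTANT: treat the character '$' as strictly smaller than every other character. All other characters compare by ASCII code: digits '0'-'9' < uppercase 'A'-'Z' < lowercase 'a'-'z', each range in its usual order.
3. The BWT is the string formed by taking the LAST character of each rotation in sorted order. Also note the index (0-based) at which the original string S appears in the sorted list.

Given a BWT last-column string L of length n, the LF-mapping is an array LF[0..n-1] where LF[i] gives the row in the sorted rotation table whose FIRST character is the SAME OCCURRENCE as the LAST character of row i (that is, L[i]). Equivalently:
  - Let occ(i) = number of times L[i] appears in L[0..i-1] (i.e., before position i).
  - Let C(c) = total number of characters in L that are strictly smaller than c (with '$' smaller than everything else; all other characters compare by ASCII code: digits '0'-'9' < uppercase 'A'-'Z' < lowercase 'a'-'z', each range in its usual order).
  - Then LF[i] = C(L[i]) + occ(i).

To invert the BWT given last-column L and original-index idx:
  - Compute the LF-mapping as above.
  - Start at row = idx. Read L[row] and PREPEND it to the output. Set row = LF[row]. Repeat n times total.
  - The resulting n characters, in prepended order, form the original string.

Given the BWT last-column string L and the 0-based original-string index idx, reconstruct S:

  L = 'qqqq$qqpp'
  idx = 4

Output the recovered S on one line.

LF mapping: 3 4 5 6 0 7 8 1 2
Walk LF starting at row 4, prepending L[row]:
  step 1: row=4, L[4]='$', prepend. Next row=LF[4]=0
  step 2: row=0, L[0]='q', prepend. Next row=LF[0]=3
  step 3: row=3, L[3]='q', prepend. Next row=LF[3]=6
  step 4: row=6, L[6]='q', prepend. Next row=LF[6]=8
  step 5: row=8, L[8]='p', prepend. Next row=LF[8]=2
  step 6: row=2, L[2]='q', prepend. Next row=LF[2]=5
  step 7: row=5, L[5]='q', prepend. Next row=LF[5]=7
  step 8: row=7, L[7]='p', prepend. Next row=LF[7]=1
  step 9: row=1, L[1]='q', prepend. Next row=LF[1]=4
Reversed output: qpqqpqqq$

Answer: qpqqpqqq$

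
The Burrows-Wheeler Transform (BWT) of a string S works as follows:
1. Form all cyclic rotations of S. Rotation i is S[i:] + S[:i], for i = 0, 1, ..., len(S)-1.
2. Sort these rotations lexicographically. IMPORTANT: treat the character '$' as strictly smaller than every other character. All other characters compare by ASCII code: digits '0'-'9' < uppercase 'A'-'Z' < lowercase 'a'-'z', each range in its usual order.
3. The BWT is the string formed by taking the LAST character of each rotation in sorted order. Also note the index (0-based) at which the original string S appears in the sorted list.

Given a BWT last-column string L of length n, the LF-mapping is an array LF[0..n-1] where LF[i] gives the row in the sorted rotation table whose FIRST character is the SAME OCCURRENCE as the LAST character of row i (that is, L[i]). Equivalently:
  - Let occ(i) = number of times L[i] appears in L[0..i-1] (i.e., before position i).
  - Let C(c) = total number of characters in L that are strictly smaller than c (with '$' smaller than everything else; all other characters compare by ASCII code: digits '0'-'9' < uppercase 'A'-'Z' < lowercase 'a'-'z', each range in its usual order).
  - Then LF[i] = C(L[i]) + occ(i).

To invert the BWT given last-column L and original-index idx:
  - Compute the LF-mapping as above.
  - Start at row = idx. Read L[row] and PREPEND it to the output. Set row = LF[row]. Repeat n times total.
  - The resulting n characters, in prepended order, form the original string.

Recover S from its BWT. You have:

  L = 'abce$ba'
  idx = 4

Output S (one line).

Answer: bcaeba$

Derivation:
LF mapping: 1 3 5 6 0 4 2
Walk LF starting at row 4, prepending L[row]:
  step 1: row=4, L[4]='$', prepend. Next row=LF[4]=0
  step 2: row=0, L[0]='a', prepend. Next row=LF[0]=1
  step 3: row=1, L[1]='b', prepend. Next row=LF[1]=3
  step 4: row=3, L[3]='e', prepend. Next row=LF[3]=6
  step 5: row=6, L[6]='a', prepend. Next row=LF[6]=2
  step 6: row=2, L[2]='c', prepend. Next row=LF[2]=5
  step 7: row=5, L[5]='b', prepend. Next row=LF[5]=4
Reversed output: bcaeba$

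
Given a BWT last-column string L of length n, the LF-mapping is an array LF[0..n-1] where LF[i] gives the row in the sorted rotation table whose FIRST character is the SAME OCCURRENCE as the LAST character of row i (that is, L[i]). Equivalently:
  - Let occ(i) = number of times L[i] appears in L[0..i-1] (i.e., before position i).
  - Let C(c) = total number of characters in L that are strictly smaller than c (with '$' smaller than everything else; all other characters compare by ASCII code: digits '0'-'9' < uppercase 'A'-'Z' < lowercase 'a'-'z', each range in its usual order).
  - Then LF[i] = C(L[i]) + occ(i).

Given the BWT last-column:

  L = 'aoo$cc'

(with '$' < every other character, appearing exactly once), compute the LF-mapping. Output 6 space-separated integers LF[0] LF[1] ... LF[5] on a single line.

Answer: 1 4 5 0 2 3

Derivation:
Char counts: '$':1, 'a':1, 'c':2, 'o':2
C (first-col start): C('$')=0, C('a')=1, C('c')=2, C('o')=4
L[0]='a': occ=0, LF[0]=C('a')+0=1+0=1
L[1]='o': occ=0, LF[1]=C('o')+0=4+0=4
L[2]='o': occ=1, LF[2]=C('o')+1=4+1=5
L[3]='$': occ=0, LF[3]=C('$')+0=0+0=0
L[4]='c': occ=0, LF[4]=C('c')+0=2+0=2
L[5]='c': occ=1, LF[5]=C('c')+1=2+1=3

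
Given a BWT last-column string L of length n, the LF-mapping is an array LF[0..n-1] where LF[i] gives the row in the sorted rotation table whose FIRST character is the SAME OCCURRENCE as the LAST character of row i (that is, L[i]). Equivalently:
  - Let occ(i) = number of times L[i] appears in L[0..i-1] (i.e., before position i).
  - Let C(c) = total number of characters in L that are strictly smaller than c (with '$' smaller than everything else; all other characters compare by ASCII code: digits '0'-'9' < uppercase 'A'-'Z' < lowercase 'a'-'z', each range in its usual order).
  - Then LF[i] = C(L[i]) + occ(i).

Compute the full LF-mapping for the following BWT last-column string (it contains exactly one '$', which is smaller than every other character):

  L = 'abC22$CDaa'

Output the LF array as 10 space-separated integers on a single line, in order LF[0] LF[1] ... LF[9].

Char counts: '$':1, '2':2, 'C':2, 'D':1, 'a':3, 'b':1
C (first-col start): C('$')=0, C('2')=1, C('C')=3, C('D')=5, C('a')=6, C('b')=9
L[0]='a': occ=0, LF[0]=C('a')+0=6+0=6
L[1]='b': occ=0, LF[1]=C('b')+0=9+0=9
L[2]='C': occ=0, LF[2]=C('C')+0=3+0=3
L[3]='2': occ=0, LF[3]=C('2')+0=1+0=1
L[4]='2': occ=1, LF[4]=C('2')+1=1+1=2
L[5]='$': occ=0, LF[5]=C('$')+0=0+0=0
L[6]='C': occ=1, LF[6]=C('C')+1=3+1=4
L[7]='D': occ=0, LF[7]=C('D')+0=5+0=5
L[8]='a': occ=1, LF[8]=C('a')+1=6+1=7
L[9]='a': occ=2, LF[9]=C('a')+2=6+2=8

Answer: 6 9 3 1 2 0 4 5 7 8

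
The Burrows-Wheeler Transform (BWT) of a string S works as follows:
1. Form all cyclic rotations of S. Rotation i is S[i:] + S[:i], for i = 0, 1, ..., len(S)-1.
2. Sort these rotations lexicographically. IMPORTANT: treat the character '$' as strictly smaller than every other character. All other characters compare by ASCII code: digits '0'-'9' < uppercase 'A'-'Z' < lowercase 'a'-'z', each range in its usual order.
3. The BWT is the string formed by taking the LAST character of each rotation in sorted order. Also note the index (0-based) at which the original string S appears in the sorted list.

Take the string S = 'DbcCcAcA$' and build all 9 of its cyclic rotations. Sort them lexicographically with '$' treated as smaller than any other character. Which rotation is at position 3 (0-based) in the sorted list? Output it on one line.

All 9 rotations (rotation i = S[i:]+S[:i]):
  rot[0] = DbcCcAcA$
  rot[1] = bcCcAcA$D
  rot[2] = cCcAcA$Db
  rot[3] = CcAcA$Dbc
  rot[4] = cAcA$DbcC
  rot[5] = AcA$DbcCc
  rot[6] = cA$DbcCcA
  rot[7] = A$DbcCcAc
  rot[8] = $DbcCcAcA
Sorted (with $ < everything):
  sorted[0] = $DbcCcAcA
  sorted[1] = A$DbcCcAc
  sorted[2] = AcA$DbcCc
  sorted[3] = CcAcA$Dbc
  sorted[4] = DbcCcAcA$
  sorted[5] = bcCcAcA$D
  sorted[6] = cA$DbcCcA
  sorted[7] = cAcA$DbcC
  sorted[8] = cCcAcA$Db
sorted[3] = CcAcA$Dbc

Answer: CcAcA$Dbc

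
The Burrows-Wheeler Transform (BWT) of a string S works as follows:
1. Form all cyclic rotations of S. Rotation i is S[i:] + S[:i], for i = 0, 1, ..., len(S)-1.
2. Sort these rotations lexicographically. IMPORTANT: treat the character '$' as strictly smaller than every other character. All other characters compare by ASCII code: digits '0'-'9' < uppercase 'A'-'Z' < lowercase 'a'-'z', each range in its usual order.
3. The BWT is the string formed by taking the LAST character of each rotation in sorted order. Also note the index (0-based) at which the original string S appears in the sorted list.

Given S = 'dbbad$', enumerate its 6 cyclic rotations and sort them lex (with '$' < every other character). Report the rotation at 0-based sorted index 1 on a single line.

Answer: ad$dbb

Derivation:
All 6 rotations (rotation i = S[i:]+S[:i]):
  rot[0] = dbbad$
  rot[1] = bbad$d
  rot[2] = bad$db
  rot[3] = ad$dbb
  rot[4] = d$dbba
  rot[5] = $dbbad
Sorted (with $ < everything):
  sorted[0] = $dbbad
  sorted[1] = ad$dbb
  sorted[2] = bad$db
  sorted[3] = bbad$d
  sorted[4] = d$dbba
  sorted[5] = dbbad$
sorted[1] = ad$dbb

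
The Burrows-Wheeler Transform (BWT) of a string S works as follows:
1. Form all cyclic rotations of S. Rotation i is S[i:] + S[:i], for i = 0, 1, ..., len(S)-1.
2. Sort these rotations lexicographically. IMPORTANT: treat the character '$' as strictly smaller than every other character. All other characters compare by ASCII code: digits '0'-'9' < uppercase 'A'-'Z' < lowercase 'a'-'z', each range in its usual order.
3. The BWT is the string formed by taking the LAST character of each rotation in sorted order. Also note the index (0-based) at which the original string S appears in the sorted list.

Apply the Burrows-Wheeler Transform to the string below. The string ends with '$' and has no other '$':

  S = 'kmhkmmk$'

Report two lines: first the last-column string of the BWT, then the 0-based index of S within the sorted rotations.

Answer: kmm$hkmk
3

Derivation:
All 8 rotations (rotation i = S[i:]+S[:i]):
  rot[0] = kmhkmmk$
  rot[1] = mhkmmk$k
  rot[2] = hkmmk$km
  rot[3] = kmmk$kmh
  rot[4] = mmk$kmhk
  rot[5] = mk$kmhkm
  rot[6] = k$kmhkmm
  rot[7] = $kmhkmmk
Sorted (with $ < everything):
  sorted[0] = $kmhkmmk  (last char: 'k')
  sorted[1] = hkmmk$km  (last char: 'm')
  sorted[2] = k$kmhkmm  (last char: 'm')
  sorted[3] = kmhkmmk$  (last char: '$')
  sorted[4] = kmmk$kmh  (last char: 'h')
  sorted[5] = mhkmmk$k  (last char: 'k')
  sorted[6] = mk$kmhkm  (last char: 'm')
  sorted[7] = mmk$kmhk  (last char: 'k')
Last column: kmm$hkmk
Original string S is at sorted index 3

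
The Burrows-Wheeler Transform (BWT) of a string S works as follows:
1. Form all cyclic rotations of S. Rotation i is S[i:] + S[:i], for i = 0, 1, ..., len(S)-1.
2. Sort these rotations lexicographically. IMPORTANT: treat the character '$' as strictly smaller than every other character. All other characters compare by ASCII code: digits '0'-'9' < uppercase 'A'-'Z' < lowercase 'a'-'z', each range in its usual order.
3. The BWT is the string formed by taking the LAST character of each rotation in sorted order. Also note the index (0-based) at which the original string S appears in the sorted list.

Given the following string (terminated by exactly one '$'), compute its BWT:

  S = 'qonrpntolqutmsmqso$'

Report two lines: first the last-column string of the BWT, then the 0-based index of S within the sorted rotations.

All 19 rotations (rotation i = S[i:]+S[:i]):
  rot[0] = qonrpntolqutmsmqso$
  rot[1] = onrpntolqutmsmqso$q
  rot[2] = nrpntolqutmsmqso$qo
  rot[3] = rpntolqutmsmqso$qon
  rot[4] = pntolqutmsmqso$qonr
  rot[5] = ntolqutmsmqso$qonrp
  rot[6] = tolqutmsmqso$qonrpn
  rot[7] = olqutmsmqso$qonrpnt
  rot[8] = lqutmsmqso$qonrpnto
  rot[9] = qutmsmqso$qonrpntol
  rot[10] = utmsmqso$qonrpntolq
  rot[11] = tmsmqso$qonrpntolqu
  rot[12] = msmqso$qonrpntolqut
  rot[13] = smqso$qonrpntolqutm
  rot[14] = mqso$qonrpntolqutms
  rot[15] = qso$qonrpntolqutmsm
  rot[16] = so$qonrpntolqutmsmq
  rot[17] = o$qonrpntolqutmsmqs
  rot[18] = $qonrpntolqutmsmqso
Sorted (with $ < everything):
  sorted[0] = $qonrpntolqutmsmqso  (last char: 'o')
  sorted[1] = lqutmsmqso$qonrpnto  (last char: 'o')
  sorted[2] = mqso$qonrpntolqutms  (last char: 's')
  sorted[3] = msmqso$qonrpntolqut  (last char: 't')
  sorted[4] = nrpntolqutmsmqso$qo  (last char: 'o')
  sorted[5] = ntolqutmsmqso$qonrp  (last char: 'p')
  sorted[6] = o$qonrpntolqutmsmqs  (last char: 's')
  sorted[7] = olqutmsmqso$qonrpnt  (last char: 't')
  sorted[8] = onrpntolqutmsmqso$q  (last char: 'q')
  sorted[9] = pntolqutmsmqso$qonr  (last char: 'r')
  sorted[10] = qonrpntolqutmsmqso$  (last char: '$')
  sorted[11] = qso$qonrpntolqutmsm  (last char: 'm')
  sorted[12] = qutmsmqso$qonrpntol  (last char: 'l')
  sorted[13] = rpntolqutmsmqso$qon  (last char: 'n')
  sorted[14] = smqso$qonrpntolqutm  (last char: 'm')
  sorted[15] = so$qonrpntolqutmsmq  (last char: 'q')
  sorted[16] = tmsmqso$qonrpntolqu  (last char: 'u')
  sorted[17] = tolqutmsmqso$qonrpn  (last char: 'n')
  sorted[18] = utmsmqso$qonrpntolq  (last char: 'q')
Last column: oostopstqr$mlnmqunq
Original string S is at sorted index 10

Answer: oostopstqr$mlnmqunq
10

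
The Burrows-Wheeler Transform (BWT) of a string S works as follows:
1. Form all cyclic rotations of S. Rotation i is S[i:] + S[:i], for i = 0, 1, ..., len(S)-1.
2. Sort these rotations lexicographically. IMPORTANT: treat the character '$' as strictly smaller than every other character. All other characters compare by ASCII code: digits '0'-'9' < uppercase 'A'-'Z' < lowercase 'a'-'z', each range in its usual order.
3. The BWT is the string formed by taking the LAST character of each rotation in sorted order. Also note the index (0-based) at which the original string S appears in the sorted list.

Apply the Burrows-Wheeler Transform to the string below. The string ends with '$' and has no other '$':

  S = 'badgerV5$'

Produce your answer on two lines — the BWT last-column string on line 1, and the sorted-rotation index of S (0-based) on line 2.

All 9 rotations (rotation i = S[i:]+S[:i]):
  rot[0] = badgerV5$
  rot[1] = adgerV5$b
  rot[2] = dgerV5$ba
  rot[3] = gerV5$bad
  rot[4] = erV5$badg
  rot[5] = rV5$badge
  rot[6] = V5$badger
  rot[7] = 5$badgerV
  rot[8] = $badgerV5
Sorted (with $ < everything):
  sorted[0] = $badgerV5  (last char: '5')
  sorted[1] = 5$badgerV  (last char: 'V')
  sorted[2] = V5$badger  (last char: 'r')
  sorted[3] = adgerV5$b  (last char: 'b')
  sorted[4] = badgerV5$  (last char: '$')
  sorted[5] = dgerV5$ba  (last char: 'a')
  sorted[6] = erV5$badg  (last char: 'g')
  sorted[7] = gerV5$bad  (last char: 'd')
  sorted[8] = rV5$badge  (last char: 'e')
Last column: 5Vrb$agde
Original string S is at sorted index 4

Answer: 5Vrb$agde
4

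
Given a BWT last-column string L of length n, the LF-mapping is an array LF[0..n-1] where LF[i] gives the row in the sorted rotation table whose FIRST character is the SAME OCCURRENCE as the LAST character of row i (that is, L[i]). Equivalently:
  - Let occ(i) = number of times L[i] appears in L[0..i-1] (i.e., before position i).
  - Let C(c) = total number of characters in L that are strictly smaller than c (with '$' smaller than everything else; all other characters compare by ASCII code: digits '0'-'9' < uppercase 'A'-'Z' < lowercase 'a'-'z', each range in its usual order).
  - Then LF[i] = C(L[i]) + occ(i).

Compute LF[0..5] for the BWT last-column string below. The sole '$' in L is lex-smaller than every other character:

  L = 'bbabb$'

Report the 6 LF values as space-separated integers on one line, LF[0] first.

Answer: 2 3 1 4 5 0

Derivation:
Char counts: '$':1, 'a':1, 'b':4
C (first-col start): C('$')=0, C('a')=1, C('b')=2
L[0]='b': occ=0, LF[0]=C('b')+0=2+0=2
L[1]='b': occ=1, LF[1]=C('b')+1=2+1=3
L[2]='a': occ=0, LF[2]=C('a')+0=1+0=1
L[3]='b': occ=2, LF[3]=C('b')+2=2+2=4
L[4]='b': occ=3, LF[4]=C('b')+3=2+3=5
L[5]='$': occ=0, LF[5]=C('$')+0=0+0=0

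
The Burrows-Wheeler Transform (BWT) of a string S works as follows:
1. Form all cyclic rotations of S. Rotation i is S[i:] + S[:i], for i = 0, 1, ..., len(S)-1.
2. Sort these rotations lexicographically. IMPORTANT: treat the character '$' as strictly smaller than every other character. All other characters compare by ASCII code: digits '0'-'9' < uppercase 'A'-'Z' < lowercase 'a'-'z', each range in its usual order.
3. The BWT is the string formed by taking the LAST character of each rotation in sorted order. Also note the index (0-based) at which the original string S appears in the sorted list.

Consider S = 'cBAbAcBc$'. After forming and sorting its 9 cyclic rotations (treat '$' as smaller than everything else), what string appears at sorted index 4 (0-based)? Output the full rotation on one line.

All 9 rotations (rotation i = S[i:]+S[:i]):
  rot[0] = cBAbAcBc$
  rot[1] = BAbAcBc$c
  rot[2] = AbAcBc$cB
  rot[3] = bAcBc$cBA
  rot[4] = AcBc$cBAb
  rot[5] = cBc$cBAbA
  rot[6] = Bc$cBAbAc
  rot[7] = c$cBAbAcB
  rot[8] = $cBAbAcBc
Sorted (with $ < everything):
  sorted[0] = $cBAbAcBc
  sorted[1] = AbAcBc$cB
  sorted[2] = AcBc$cBAb
  sorted[3] = BAbAcBc$c
  sorted[4] = Bc$cBAbAc
  sorted[5] = bAcBc$cBA
  sorted[6] = c$cBAbAcB
  sorted[7] = cBAbAcBc$
  sorted[8] = cBc$cBAbA
sorted[4] = Bc$cBAbAc

Answer: Bc$cBAbAc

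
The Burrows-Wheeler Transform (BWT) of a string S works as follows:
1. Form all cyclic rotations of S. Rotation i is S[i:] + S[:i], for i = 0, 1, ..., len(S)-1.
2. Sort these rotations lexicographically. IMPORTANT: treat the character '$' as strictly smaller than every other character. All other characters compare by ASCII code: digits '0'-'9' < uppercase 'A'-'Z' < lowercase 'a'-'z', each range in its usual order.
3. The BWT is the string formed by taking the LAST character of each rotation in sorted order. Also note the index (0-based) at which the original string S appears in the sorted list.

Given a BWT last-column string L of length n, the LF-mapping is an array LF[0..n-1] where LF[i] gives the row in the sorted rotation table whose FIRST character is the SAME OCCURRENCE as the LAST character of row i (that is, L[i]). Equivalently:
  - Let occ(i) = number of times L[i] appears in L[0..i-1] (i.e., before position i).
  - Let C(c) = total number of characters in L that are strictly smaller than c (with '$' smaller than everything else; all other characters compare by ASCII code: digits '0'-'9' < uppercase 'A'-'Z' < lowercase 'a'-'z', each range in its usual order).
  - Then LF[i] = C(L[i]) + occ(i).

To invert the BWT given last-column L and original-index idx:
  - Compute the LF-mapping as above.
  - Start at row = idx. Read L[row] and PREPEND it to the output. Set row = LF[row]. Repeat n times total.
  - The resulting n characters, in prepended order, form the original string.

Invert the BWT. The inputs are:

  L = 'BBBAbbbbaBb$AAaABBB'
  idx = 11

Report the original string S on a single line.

LF mapping: 5 6 7 1 14 15 16 17 12 8 18 0 2 3 13 4 9 10 11
Walk LF starting at row 11, prepending L[row]:
  step 1: row=11, L[11]='$', prepend. Next row=LF[11]=0
  step 2: row=0, L[0]='B', prepend. Next row=LF[0]=5
  step 3: row=5, L[5]='b', prepend. Next row=LF[5]=15
  step 4: row=15, L[15]='A', prepend. Next row=LF[15]=4
  step 5: row=4, L[4]='b', prepend. Next row=LF[4]=14
  step 6: row=14, L[14]='a', prepend. Next row=LF[14]=13
  step 7: row=13, L[13]='A', prepend. Next row=LF[13]=3
  step 8: row=3, L[3]='A', prepend. Next row=LF[3]=1
  step 9: row=1, L[1]='B', prepend. Next row=LF[1]=6
  step 10: row=6, L[6]='b', prepend. Next row=LF[6]=16
  step 11: row=16, L[16]='B', prepend. Next row=LF[16]=9
  step 12: row=9, L[9]='B', prepend. Next row=LF[9]=8
  step 13: row=8, L[8]='a', prepend. Next row=LF[8]=12
  step 14: row=12, L[12]='A', prepend. Next row=LF[12]=2
  step 15: row=2, L[2]='B', prepend. Next row=LF[2]=7
  step 16: row=7, L[7]='b', prepend. Next row=LF[7]=17
  step 17: row=17, L[17]='B', prepend. Next row=LF[17]=10
  step 18: row=10, L[10]='b', prepend. Next row=LF[10]=18
  step 19: row=18, L[18]='B', prepend. Next row=LF[18]=11
Reversed output: BbBbBAaBBbBAAabAbB$

Answer: BbBbBAaBBbBAAabAbB$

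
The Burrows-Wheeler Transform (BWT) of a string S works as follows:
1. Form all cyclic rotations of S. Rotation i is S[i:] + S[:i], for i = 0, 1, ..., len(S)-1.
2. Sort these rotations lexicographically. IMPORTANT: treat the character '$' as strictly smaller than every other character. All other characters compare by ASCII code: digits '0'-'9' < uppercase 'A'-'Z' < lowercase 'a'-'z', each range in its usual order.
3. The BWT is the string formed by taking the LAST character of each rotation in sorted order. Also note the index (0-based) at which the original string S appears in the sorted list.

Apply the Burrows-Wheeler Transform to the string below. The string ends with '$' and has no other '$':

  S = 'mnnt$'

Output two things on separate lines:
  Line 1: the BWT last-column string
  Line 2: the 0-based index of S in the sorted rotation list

All 5 rotations (rotation i = S[i:]+S[:i]):
  rot[0] = mnnt$
  rot[1] = nnt$m
  rot[2] = nt$mn
  rot[3] = t$mnn
  rot[4] = $mnnt
Sorted (with $ < everything):
  sorted[0] = $mnnt  (last char: 't')
  sorted[1] = mnnt$  (last char: '$')
  sorted[2] = nnt$m  (last char: 'm')
  sorted[3] = nt$mn  (last char: 'n')
  sorted[4] = t$mnn  (last char: 'n')
Last column: t$mnn
Original string S is at sorted index 1

Answer: t$mnn
1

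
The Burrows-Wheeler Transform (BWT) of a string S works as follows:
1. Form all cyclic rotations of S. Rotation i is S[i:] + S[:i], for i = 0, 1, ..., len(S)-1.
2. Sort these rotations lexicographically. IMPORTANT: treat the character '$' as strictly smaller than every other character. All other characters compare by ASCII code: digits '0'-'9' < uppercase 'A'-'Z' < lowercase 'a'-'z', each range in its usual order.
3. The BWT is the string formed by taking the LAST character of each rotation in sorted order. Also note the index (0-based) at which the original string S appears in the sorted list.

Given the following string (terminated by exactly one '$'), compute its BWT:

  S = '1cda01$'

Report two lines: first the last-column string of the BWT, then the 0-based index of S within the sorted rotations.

Answer: 1a0$d1c
3

Derivation:
All 7 rotations (rotation i = S[i:]+S[:i]):
  rot[0] = 1cda01$
  rot[1] = cda01$1
  rot[2] = da01$1c
  rot[3] = a01$1cd
  rot[4] = 01$1cda
  rot[5] = 1$1cda0
  rot[6] = $1cda01
Sorted (with $ < everything):
  sorted[0] = $1cda01  (last char: '1')
  sorted[1] = 01$1cda  (last char: 'a')
  sorted[2] = 1$1cda0  (last char: '0')
  sorted[3] = 1cda01$  (last char: '$')
  sorted[4] = a01$1cd  (last char: 'd')
  sorted[5] = cda01$1  (last char: '1')
  sorted[6] = da01$1c  (last char: 'c')
Last column: 1a0$d1c
Original string S is at sorted index 3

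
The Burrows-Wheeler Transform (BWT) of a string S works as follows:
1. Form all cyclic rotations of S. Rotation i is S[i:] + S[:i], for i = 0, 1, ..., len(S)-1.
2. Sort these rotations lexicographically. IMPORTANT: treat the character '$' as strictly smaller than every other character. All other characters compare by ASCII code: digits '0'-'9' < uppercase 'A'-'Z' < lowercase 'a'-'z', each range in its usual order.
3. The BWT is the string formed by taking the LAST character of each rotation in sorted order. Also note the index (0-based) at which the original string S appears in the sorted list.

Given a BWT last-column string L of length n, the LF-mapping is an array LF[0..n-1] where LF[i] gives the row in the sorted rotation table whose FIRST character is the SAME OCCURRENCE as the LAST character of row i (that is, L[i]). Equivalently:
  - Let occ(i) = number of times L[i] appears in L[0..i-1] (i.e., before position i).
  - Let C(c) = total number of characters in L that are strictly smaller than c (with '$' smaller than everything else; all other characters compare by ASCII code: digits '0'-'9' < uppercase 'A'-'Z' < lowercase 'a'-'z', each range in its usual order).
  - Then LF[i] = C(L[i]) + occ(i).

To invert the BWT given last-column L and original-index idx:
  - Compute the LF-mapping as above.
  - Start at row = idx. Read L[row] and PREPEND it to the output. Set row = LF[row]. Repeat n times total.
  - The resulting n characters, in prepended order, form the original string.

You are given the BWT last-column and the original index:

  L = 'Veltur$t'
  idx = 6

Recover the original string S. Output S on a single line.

Answer: turtleV$

Derivation:
LF mapping: 1 2 3 5 7 4 0 6
Walk LF starting at row 6, prepending L[row]:
  step 1: row=6, L[6]='$', prepend. Next row=LF[6]=0
  step 2: row=0, L[0]='V', prepend. Next row=LF[0]=1
  step 3: row=1, L[1]='e', prepend. Next row=LF[1]=2
  step 4: row=2, L[2]='l', prepend. Next row=LF[2]=3
  step 5: row=3, L[3]='t', prepend. Next row=LF[3]=5
  step 6: row=5, L[5]='r', prepend. Next row=LF[5]=4
  step 7: row=4, L[4]='u', prepend. Next row=LF[4]=7
  step 8: row=7, L[7]='t', prepend. Next row=LF[7]=6
Reversed output: turtleV$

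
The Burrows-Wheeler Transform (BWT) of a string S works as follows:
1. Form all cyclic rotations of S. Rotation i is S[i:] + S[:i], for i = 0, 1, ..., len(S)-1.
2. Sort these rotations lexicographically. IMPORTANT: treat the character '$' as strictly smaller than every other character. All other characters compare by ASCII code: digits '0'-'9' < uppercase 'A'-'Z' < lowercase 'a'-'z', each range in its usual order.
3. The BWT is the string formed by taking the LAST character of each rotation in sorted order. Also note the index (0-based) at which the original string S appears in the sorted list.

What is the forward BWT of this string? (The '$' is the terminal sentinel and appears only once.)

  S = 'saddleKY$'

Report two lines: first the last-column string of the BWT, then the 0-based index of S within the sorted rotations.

All 9 rotations (rotation i = S[i:]+S[:i]):
  rot[0] = saddleKY$
  rot[1] = addleKY$s
  rot[2] = ddleKY$sa
  rot[3] = dleKY$sad
  rot[4] = leKY$sadd
  rot[5] = eKY$saddl
  rot[6] = KY$saddle
  rot[7] = Y$saddleK
  rot[8] = $saddleKY
Sorted (with $ < everything):
  sorted[0] = $saddleKY  (last char: 'Y')
  sorted[1] = KY$saddle  (last char: 'e')
  sorted[2] = Y$saddleK  (last char: 'K')
  sorted[3] = addleKY$s  (last char: 's')
  sorted[4] = ddleKY$sa  (last char: 'a')
  sorted[5] = dleKY$sad  (last char: 'd')
  sorted[6] = eKY$saddl  (last char: 'l')
  sorted[7] = leKY$sadd  (last char: 'd')
  sorted[8] = saddleKY$  (last char: '$')
Last column: YeKsadld$
Original string S is at sorted index 8

Answer: YeKsadld$
8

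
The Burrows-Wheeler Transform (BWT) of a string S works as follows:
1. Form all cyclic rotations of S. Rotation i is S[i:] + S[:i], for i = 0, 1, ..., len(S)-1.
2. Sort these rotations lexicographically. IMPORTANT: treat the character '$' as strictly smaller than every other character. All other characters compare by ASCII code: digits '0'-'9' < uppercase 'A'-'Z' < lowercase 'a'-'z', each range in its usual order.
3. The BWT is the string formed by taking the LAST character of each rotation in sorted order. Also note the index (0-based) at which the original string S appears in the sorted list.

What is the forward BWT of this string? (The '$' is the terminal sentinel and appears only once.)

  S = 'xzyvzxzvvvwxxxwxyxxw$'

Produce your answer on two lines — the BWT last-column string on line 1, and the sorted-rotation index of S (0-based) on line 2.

All 21 rotations (rotation i = S[i:]+S[:i]):
  rot[0] = xzyvzxzvvvwxxxwxyxxw$
  rot[1] = zyvzxzvvvwxxxwxyxxw$x
  rot[2] = yvzxzvvvwxxxwxyxxw$xz
  rot[3] = vzxzvvvwxxxwxyxxw$xzy
  rot[4] = zxzvvvwxxxwxyxxw$xzyv
  rot[5] = xzvvvwxxxwxyxxw$xzyvz
  rot[6] = zvvvwxxxwxyxxw$xzyvzx
  rot[7] = vvvwxxxwxyxxw$xzyvzxz
  rot[8] = vvwxxxwxyxxw$xzyvzxzv
  rot[9] = vwxxxwxyxxw$xzyvzxzvv
  rot[10] = wxxxwxyxxw$xzyvzxzvvv
  rot[11] = xxxwxyxxw$xzyvzxzvvvw
  rot[12] = xxwxyxxw$xzyvzxzvvvwx
  rot[13] = xwxyxxw$xzyvzxzvvvwxx
  rot[14] = wxyxxw$xzyvzxzvvvwxxx
  rot[15] = xyxxw$xzyvzxzvvvwxxxw
  rot[16] = yxxw$xzyvzxzvvvwxxxwx
  rot[17] = xxw$xzyvzxzvvvwxxxwxy
  rot[18] = xw$xzyvzxzvvvwxxxwxyx
  rot[19] = w$xzyvzxzvvvwxxxwxyxx
  rot[20] = $xzyvzxzvvvwxxxwxyxxw
Sorted (with $ < everything):
  sorted[0] = $xzyvzxzvvvwxxxwxyxxw  (last char: 'w')
  sorted[1] = vvvwxxxwxyxxw$xzyvzxz  (last char: 'z')
  sorted[2] = vvwxxxwxyxxw$xzyvzxzv  (last char: 'v')
  sorted[3] = vwxxxwxyxxw$xzyvzxzvv  (last char: 'v')
  sorted[4] = vzxzvvvwxxxwxyxxw$xzy  (last char: 'y')
  sorted[5] = w$xzyvzxzvvvwxxxwxyxx  (last char: 'x')
  sorted[6] = wxxxwxyxxw$xzyvzxzvvv  (last char: 'v')
  sorted[7] = wxyxxw$xzyvzxzvvvwxxx  (last char: 'x')
  sorted[8] = xw$xzyvzxzvvvwxxxwxyx  (last char: 'x')
  sorted[9] = xwxyxxw$xzyvzxzvvvwxx  (last char: 'x')
  sorted[10] = xxw$xzyvzxzvvvwxxxwxy  (last char: 'y')
  sorted[11] = xxwxyxxw$xzyvzxzvvvwx  (last char: 'x')
  sorted[12] = xxxwxyxxw$xzyvzxzvvvw  (last char: 'w')
  sorted[13] = xyxxw$xzyvzxzvvvwxxxw  (last char: 'w')
  sorted[14] = xzvvvwxxxwxyxxw$xzyvz  (last char: 'z')
  sorted[15] = xzyvzxzvvvwxxxwxyxxw$  (last char: '$')
  sorted[16] = yvzxzvvvwxxxwxyxxw$xz  (last char: 'z')
  sorted[17] = yxxw$xzyvzxzvvvwxxxwx  (last char: 'x')
  sorted[18] = zvvvwxxxwxyxxw$xzyvzx  (last char: 'x')
  sorted[19] = zxzvvvwxxxwxyxxw$xzyv  (last char: 'v')
  sorted[20] = zyvzxzvvvwxxxwxyxxw$x  (last char: 'x')
Last column: wzvvyxvxxxyxwwz$zxxvx
Original string S is at sorted index 15

Answer: wzvvyxvxxxyxwwz$zxxvx
15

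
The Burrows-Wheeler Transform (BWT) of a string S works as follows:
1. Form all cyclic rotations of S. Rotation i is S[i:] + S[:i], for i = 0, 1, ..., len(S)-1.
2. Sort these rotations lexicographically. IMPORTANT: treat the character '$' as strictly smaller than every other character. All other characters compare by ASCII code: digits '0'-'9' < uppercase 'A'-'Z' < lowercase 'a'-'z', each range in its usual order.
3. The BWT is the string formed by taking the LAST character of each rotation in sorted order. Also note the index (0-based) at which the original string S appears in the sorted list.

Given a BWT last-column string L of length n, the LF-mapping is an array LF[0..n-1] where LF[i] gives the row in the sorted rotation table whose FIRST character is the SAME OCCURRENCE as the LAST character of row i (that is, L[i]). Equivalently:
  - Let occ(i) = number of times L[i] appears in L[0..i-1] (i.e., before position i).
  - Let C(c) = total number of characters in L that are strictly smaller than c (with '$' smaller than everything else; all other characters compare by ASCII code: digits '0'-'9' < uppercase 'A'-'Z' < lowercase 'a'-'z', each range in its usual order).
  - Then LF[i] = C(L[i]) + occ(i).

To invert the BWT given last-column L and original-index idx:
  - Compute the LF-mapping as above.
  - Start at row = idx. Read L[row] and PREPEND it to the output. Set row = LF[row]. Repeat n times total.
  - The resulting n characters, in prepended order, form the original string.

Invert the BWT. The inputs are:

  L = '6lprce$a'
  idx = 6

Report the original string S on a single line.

LF mapping: 1 5 6 7 3 4 0 2
Walk LF starting at row 6, prepending L[row]:
  step 1: row=6, L[6]='$', prepend. Next row=LF[6]=0
  step 2: row=0, L[0]='6', prepend. Next row=LF[0]=1
  step 3: row=1, L[1]='l', prepend. Next row=LF[1]=5
  step 4: row=5, L[5]='e', prepend. Next row=LF[5]=4
  step 5: row=4, L[4]='c', prepend. Next row=LF[4]=3
  step 6: row=3, L[3]='r', prepend. Next row=LF[3]=7
  step 7: row=7, L[7]='a', prepend. Next row=LF[7]=2
  step 8: row=2, L[2]='p', prepend. Next row=LF[2]=6
Reversed output: parcel6$

Answer: parcel6$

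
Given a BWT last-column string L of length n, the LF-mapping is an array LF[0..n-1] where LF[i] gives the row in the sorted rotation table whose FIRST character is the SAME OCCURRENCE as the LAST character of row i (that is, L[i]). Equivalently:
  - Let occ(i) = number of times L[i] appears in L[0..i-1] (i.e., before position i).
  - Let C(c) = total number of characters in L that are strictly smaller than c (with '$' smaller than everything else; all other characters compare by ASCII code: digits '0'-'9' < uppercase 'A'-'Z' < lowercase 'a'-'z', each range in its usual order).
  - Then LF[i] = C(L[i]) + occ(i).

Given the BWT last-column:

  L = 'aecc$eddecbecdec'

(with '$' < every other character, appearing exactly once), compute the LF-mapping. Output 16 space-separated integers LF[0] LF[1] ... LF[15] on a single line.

Answer: 1 11 3 4 0 12 8 9 13 5 2 14 6 10 15 7

Derivation:
Char counts: '$':1, 'a':1, 'b':1, 'c':5, 'd':3, 'e':5
C (first-col start): C('$')=0, C('a')=1, C('b')=2, C('c')=3, C('d')=8, C('e')=11
L[0]='a': occ=0, LF[0]=C('a')+0=1+0=1
L[1]='e': occ=0, LF[1]=C('e')+0=11+0=11
L[2]='c': occ=0, LF[2]=C('c')+0=3+0=3
L[3]='c': occ=1, LF[3]=C('c')+1=3+1=4
L[4]='$': occ=0, LF[4]=C('$')+0=0+0=0
L[5]='e': occ=1, LF[5]=C('e')+1=11+1=12
L[6]='d': occ=0, LF[6]=C('d')+0=8+0=8
L[7]='d': occ=1, LF[7]=C('d')+1=8+1=9
L[8]='e': occ=2, LF[8]=C('e')+2=11+2=13
L[9]='c': occ=2, LF[9]=C('c')+2=3+2=5
L[10]='b': occ=0, LF[10]=C('b')+0=2+0=2
L[11]='e': occ=3, LF[11]=C('e')+3=11+3=14
L[12]='c': occ=3, LF[12]=C('c')+3=3+3=6
L[13]='d': occ=2, LF[13]=C('d')+2=8+2=10
L[14]='e': occ=4, LF[14]=C('e')+4=11+4=15
L[15]='c': occ=4, LF[15]=C('c')+4=3+4=7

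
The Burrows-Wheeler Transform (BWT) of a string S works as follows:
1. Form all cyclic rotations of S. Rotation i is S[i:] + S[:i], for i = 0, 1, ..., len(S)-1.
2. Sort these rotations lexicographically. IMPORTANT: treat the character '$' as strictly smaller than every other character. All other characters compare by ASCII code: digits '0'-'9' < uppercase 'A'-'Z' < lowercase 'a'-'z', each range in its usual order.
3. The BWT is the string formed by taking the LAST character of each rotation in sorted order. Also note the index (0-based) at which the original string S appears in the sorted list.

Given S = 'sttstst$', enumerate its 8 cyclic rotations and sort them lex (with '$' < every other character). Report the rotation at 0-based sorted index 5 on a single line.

All 8 rotations (rotation i = S[i:]+S[:i]):
  rot[0] = sttstst$
  rot[1] = ttstst$s
  rot[2] = tstst$st
  rot[3] = stst$stt
  rot[4] = tst$stts
  rot[5] = st$sttst
  rot[6] = t$sttsts
  rot[7] = $sttstst
Sorted (with $ < everything):
  sorted[0] = $sttstst
  sorted[1] = st$sttst
  sorted[2] = stst$stt
  sorted[3] = sttstst$
  sorted[4] = t$sttsts
  sorted[5] = tst$stts
  sorted[6] = tstst$st
  sorted[7] = ttstst$s
sorted[5] = tst$stts

Answer: tst$stts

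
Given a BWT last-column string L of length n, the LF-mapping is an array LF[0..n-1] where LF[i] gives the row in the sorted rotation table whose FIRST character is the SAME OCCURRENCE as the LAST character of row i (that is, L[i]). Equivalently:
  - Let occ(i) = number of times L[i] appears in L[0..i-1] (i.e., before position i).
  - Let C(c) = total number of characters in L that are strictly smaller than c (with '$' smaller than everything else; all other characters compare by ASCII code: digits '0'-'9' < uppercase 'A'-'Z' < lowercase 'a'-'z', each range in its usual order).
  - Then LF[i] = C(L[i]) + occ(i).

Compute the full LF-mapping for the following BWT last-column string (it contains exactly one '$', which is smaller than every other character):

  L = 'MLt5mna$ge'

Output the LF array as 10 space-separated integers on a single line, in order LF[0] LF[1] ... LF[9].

Answer: 3 2 9 1 7 8 4 0 6 5

Derivation:
Char counts: '$':1, '5':1, 'L':1, 'M':1, 'a':1, 'e':1, 'g':1, 'm':1, 'n':1, 't':1
C (first-col start): C('$')=0, C('5')=1, C('L')=2, C('M')=3, C('a')=4, C('e')=5, C('g')=6, C('m')=7, C('n')=8, C('t')=9
L[0]='M': occ=0, LF[0]=C('M')+0=3+0=3
L[1]='L': occ=0, LF[1]=C('L')+0=2+0=2
L[2]='t': occ=0, LF[2]=C('t')+0=9+0=9
L[3]='5': occ=0, LF[3]=C('5')+0=1+0=1
L[4]='m': occ=0, LF[4]=C('m')+0=7+0=7
L[5]='n': occ=0, LF[5]=C('n')+0=8+0=8
L[6]='a': occ=0, LF[6]=C('a')+0=4+0=4
L[7]='$': occ=0, LF[7]=C('$')+0=0+0=0
L[8]='g': occ=0, LF[8]=C('g')+0=6+0=6
L[9]='e': occ=0, LF[9]=C('e')+0=5+0=5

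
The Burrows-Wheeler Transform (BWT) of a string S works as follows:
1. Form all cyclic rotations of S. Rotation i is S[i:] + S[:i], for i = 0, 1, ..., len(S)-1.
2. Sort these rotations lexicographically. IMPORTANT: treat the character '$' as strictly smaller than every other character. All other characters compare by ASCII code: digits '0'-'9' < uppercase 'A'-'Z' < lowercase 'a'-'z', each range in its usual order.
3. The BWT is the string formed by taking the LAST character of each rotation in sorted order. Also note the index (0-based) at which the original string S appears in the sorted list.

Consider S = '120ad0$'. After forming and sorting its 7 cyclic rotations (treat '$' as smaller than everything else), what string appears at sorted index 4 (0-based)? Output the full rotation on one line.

All 7 rotations (rotation i = S[i:]+S[:i]):
  rot[0] = 120ad0$
  rot[1] = 20ad0$1
  rot[2] = 0ad0$12
  rot[3] = ad0$120
  rot[4] = d0$120a
  rot[5] = 0$120ad
  rot[6] = $120ad0
Sorted (with $ < everything):
  sorted[0] = $120ad0
  sorted[1] = 0$120ad
  sorted[2] = 0ad0$12
  sorted[3] = 120ad0$
  sorted[4] = 20ad0$1
  sorted[5] = ad0$120
  sorted[6] = d0$120a
sorted[4] = 20ad0$1

Answer: 20ad0$1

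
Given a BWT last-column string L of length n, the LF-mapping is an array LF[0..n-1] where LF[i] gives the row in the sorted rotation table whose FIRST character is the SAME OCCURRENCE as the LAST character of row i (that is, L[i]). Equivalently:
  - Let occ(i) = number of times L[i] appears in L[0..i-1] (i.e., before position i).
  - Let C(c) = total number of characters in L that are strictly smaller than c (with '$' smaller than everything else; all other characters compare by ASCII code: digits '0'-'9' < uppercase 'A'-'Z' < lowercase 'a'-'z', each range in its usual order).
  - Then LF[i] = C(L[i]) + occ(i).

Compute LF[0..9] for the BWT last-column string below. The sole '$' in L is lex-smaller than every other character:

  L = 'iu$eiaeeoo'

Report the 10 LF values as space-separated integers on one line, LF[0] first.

Answer: 5 9 0 2 6 1 3 4 7 8

Derivation:
Char counts: '$':1, 'a':1, 'e':3, 'i':2, 'o':2, 'u':1
C (first-col start): C('$')=0, C('a')=1, C('e')=2, C('i')=5, C('o')=7, C('u')=9
L[0]='i': occ=0, LF[0]=C('i')+0=5+0=5
L[1]='u': occ=0, LF[1]=C('u')+0=9+0=9
L[2]='$': occ=0, LF[2]=C('$')+0=0+0=0
L[3]='e': occ=0, LF[3]=C('e')+0=2+0=2
L[4]='i': occ=1, LF[4]=C('i')+1=5+1=6
L[5]='a': occ=0, LF[5]=C('a')+0=1+0=1
L[6]='e': occ=1, LF[6]=C('e')+1=2+1=3
L[7]='e': occ=2, LF[7]=C('e')+2=2+2=4
L[8]='o': occ=0, LF[8]=C('o')+0=7+0=7
L[9]='o': occ=1, LF[9]=C('o')+1=7+1=8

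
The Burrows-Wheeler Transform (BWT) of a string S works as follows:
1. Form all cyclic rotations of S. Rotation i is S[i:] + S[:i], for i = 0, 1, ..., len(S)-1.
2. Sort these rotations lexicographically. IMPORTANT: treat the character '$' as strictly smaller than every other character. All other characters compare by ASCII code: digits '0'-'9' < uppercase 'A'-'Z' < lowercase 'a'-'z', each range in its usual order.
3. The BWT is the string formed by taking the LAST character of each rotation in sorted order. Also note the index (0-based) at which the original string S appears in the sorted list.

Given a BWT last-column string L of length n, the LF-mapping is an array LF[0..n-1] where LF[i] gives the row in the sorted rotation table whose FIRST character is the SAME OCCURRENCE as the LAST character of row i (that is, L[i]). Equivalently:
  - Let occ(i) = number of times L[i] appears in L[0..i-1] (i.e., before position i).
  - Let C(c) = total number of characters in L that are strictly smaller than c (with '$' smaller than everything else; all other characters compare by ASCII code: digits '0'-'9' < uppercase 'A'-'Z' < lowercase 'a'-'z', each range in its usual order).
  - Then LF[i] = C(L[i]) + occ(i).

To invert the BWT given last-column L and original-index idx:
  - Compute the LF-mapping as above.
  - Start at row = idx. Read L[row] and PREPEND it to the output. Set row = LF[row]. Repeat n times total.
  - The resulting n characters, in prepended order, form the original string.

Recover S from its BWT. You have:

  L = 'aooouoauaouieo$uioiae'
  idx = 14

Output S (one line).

LF mapping: 1 10 11 12 17 13 2 18 3 14 19 7 5 15 0 20 8 16 9 4 6
Walk LF starting at row 14, prepending L[row]:
  step 1: row=14, L[14]='$', prepend. Next row=LF[14]=0
  step 2: row=0, L[0]='a', prepend. Next row=LF[0]=1
  step 3: row=1, L[1]='o', prepend. Next row=LF[1]=10
  step 4: row=10, L[10]='u', prepend. Next row=LF[10]=19
  step 5: row=19, L[19]='a', prepend. Next row=LF[19]=4
  step 6: row=4, L[4]='u', prepend. Next row=LF[4]=17
  step 7: row=17, L[17]='o', prepend. Next row=LF[17]=16
  step 8: row=16, L[16]='i', prepend. Next row=LF[16]=8
  step 9: row=8, L[8]='a', prepend. Next row=LF[8]=3
  step 10: row=3, L[3]='o', prepend. Next row=LF[3]=12
  step 11: row=12, L[12]='e', prepend. Next row=LF[12]=5
  step 12: row=5, L[5]='o', prepend. Next row=LF[5]=13
  step 13: row=13, L[13]='o', prepend. Next row=LF[13]=15
  step 14: row=15, L[15]='u', prepend. Next row=LF[15]=20
  step 15: row=20, L[20]='e', prepend. Next row=LF[20]=6
  step 16: row=6, L[6]='a', prepend. Next row=LF[6]=2
  step 17: row=2, L[2]='o', prepend. Next row=LF[2]=11
  step 18: row=11, L[11]='i', prepend. Next row=LF[11]=7
  step 19: row=7, L[7]='u', prepend. Next row=LF[7]=18
  step 20: row=18, L[18]='i', prepend. Next row=LF[18]=9
  step 21: row=9, L[9]='o', prepend. Next row=LF[9]=14
Reversed output: oiuioaeuooeoaiouauoa$

Answer: oiuioaeuooeoaiouauoa$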